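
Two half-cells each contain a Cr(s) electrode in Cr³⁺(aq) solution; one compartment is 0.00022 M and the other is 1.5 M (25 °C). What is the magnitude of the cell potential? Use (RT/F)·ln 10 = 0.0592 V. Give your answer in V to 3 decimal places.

For a concentration cell E°cell = 0, since both electrodes use the same couple.
The compartment with the higher Cr³⁺(aq) concentration (1.5 M) acts as the cathode; ions are reduced there and produced at the dilute (0.00022 M) anode.
With n = 3, Ecell = −(0.0592/3)·log([dilute]/[conc]) = −(0.0592/3)·log(0.00022/1.5) = +0.076 V.

0.076 V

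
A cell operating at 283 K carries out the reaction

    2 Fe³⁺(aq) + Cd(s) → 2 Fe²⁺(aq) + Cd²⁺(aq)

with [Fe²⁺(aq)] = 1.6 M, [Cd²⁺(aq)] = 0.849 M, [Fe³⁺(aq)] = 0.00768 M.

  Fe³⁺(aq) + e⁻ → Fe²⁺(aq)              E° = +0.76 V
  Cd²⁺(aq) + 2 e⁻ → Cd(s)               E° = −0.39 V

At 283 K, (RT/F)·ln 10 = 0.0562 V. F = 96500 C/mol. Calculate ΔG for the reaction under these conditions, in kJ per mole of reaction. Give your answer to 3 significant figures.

With Fe³⁺/Fe²⁺ reduced at the cathode, E°cell = +0.76 − (−0.39) = +1.15 V and n = 2.
Q = ([Fe²⁺(aq)]^2·[Cd²⁺(aq)]) / [Fe³⁺(aq)]^2 = 3.68×10^4, so log Q = 4.566 and E = +1.15 − (0.0562/2)(4.566) = +1.0217 V.
Then ΔG = −nFE = −2 × 96500 × +1.0217 J/mol = −197 kJ/mol.

−197 kJ/mol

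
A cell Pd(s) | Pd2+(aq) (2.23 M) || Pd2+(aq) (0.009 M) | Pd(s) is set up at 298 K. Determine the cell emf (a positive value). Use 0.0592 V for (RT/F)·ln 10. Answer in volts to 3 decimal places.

For a concentration cell E°cell = 0, since both electrodes use the same couple.
The compartment with the higher Pd2+(aq) concentration (2.23 M) acts as the cathode; ions are reduced there and produced at the dilute (0.009 M) anode.
With n = 2, Ecell = −(0.0592/2)·log([dilute]/[conc]) = −(0.0592/2)·log(0.009/2.23) = +0.071 V.

0.071 V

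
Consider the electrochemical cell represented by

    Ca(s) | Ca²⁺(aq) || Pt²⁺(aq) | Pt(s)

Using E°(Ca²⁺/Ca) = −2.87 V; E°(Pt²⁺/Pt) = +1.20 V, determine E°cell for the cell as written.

By convention the left-hand electrode in cell notation is the anode (oxidation) and the right-hand electrode is the cathode (reduction).
E°cell = E°(right) − E°(left) = +1.20 − (−2.87) = +4.07 V.

+4.07 V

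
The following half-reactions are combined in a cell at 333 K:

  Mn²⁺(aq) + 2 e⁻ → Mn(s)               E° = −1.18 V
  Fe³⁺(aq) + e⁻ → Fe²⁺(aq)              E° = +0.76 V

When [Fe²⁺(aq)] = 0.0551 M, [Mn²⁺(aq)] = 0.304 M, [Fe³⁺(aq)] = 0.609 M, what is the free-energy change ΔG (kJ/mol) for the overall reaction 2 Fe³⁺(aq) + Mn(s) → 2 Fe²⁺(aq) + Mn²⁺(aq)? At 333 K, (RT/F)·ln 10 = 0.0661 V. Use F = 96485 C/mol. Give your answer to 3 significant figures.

E°cell = +0.76 − (−1.18) = +1.94 V; the balanced reaction transfers n = 2 electrons.
Here Q = ([Fe²⁺(aq)]^2·[Mn²⁺(aq)]) / [Fe³⁺(aq)]^2 = 0.00249 (log Q = −2.604), giving E = +1.94 − (0.0661/2)·(−2.604) = +2.0261 V.
Finally ΔG = −nFE = −(2)(96485 C/mol)(+2.0261 V) = −391 kJ/mol.

−391 kJ/mol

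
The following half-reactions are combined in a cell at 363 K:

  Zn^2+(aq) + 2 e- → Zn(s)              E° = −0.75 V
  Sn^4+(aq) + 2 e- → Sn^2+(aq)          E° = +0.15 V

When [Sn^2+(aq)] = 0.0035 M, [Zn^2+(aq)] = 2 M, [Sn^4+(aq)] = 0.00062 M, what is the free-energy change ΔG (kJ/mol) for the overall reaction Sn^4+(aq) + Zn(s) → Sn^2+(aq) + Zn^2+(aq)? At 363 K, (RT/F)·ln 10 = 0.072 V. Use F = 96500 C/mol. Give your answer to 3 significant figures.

−166 kJ/mol

With Sn⁴⁺/Sn²⁺ reduced at the cathode, E°cell = +0.15 − (−0.75) = +0.90 V and n = 2.
Q = ([Sn^2+(aq)]·[Zn^2+(aq)]) / [Sn^4+(aq)] = 11.3, so log Q = 1.053 and E = +0.90 − (0.072/2)(1.053) = +0.8621 V.
ΔG = −nFE = −(2)(96500)(+0.8621) J/mol = −166 kJ/mol.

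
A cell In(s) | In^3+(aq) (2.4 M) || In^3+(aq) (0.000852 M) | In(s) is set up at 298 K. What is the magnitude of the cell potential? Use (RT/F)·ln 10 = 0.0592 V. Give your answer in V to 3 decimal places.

For a concentration cell E°cell = 0, since both electrodes use the same couple.
The compartment with the higher In^3+(aq) concentration (2.4 M) acts as the cathode; ions are reduced there and produced at the dilute (0.000852 M) anode.
With n = 3, Ecell = −(0.0592/3)·log([dilute]/[conc]) = −(0.0592/3)·log(0.000852/2.4) = +0.068 V.

0.068 V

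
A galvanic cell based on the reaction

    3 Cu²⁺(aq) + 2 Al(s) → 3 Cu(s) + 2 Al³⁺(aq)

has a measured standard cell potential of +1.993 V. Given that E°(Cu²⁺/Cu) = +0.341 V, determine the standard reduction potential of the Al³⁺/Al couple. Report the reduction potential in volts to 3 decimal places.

In the reaction as written the Cu²⁺/Cu couple is reduced (cathode) and Al³⁺/Al is oxidized (anode), so E°cell = E°(Cu²⁺/Cu) − E°(Al³⁺/Al).
E°(Al³⁺/Al) = E°(cathode) − E°cell = +0.341 − (+1.993) = −1.652 V.

−1.652 V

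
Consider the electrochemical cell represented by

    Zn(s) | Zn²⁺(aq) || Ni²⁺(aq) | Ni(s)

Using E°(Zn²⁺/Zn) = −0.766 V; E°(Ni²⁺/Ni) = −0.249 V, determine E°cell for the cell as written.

+0.517 V

By convention the left-hand electrode in cell notation is the anode (oxidation) and the right-hand electrode is the cathode (reduction).
E°cell = E°(right) − E°(left) = −0.249 − (−0.766) = +0.517 V.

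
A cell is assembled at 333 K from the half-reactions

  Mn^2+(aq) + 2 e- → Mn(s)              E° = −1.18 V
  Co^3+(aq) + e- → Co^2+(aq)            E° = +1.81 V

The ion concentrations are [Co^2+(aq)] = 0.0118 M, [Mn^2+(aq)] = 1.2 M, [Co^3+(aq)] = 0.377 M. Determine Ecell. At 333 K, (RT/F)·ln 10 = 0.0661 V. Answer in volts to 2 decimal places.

+3.09 V

Co³⁺/Co²⁺ is reduced (cathode, E° = +1.81 V) and Mn²⁺/Mn is oxidized (anode).
E°cell = +1.81 − (−1.18) = +2.99 V, with n = 2 electrons transferred.
Balancing gives 2 Co^3+(aq) + Mn(s) → 2 Co^2+(aq) + Mn^2+(aq); hence Q = ([Co^2+(aq)]^2·[Mn^2+(aq)]) / [Co^3+(aq)]^2 = 0.00118 (log Q = −2.930).
E = E° − (0.0661/n)·log Q = +2.99 − (0.0661/2)(−2.930) = +3.09 V.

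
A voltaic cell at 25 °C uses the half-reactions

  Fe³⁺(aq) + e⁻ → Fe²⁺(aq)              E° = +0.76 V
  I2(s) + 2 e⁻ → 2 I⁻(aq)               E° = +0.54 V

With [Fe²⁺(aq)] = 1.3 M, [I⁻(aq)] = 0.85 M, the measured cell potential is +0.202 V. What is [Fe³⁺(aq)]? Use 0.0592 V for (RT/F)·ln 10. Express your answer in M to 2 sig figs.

With Fe³⁺/Fe²⁺ at the cathode and I₂/I⁻ at the anode, E°cell = +0.76 − (+0.54) = +0.22 V (n = 2).
Since E = E° − (0.0592/n)·log Q, log Q = n(E° − E)/0.0592 = 0.608.
For 2 Fe³⁺(aq) + 2 I⁻(aq) → 2 Fe²⁺(aq) + I2(s), the reaction quotient is Q = [Fe²⁺(aq)]^2 / ([Fe³⁺(aq)]^2·[I⁻(aq)]^2).
Solving for the unknown gives log [Fe³⁺(aq)] = −0.119, so [Fe³⁺(aq)] ≈ 0.76 M.

0.76 M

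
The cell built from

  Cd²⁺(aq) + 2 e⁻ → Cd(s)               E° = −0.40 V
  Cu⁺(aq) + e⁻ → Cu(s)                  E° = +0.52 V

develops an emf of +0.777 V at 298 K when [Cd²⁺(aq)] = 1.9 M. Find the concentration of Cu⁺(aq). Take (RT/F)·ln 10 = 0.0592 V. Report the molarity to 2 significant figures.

0.0053 M

Cu⁺/Cu is the cathode (higher E°); E°cell = +0.52 − (−0.40) = +0.92 V with n = 2.
From the Nernst equation, log Q = n(E° − E)/0.0592 = 2·(+0.92 − (+0.777))/0.0592 = 4.831.
Balancing electrons gives 2 Cu⁺(aq) + Cd(s) → 2 Cu(s) + Cd²⁺(aq); thus Q = [Cd²⁺(aq)] / [Cu⁺(aq)]^2.
Solving for the unknown gives log [Cu⁺(aq)] = −2.276, so [Cu⁺(aq)] ≈ 0.0053 M.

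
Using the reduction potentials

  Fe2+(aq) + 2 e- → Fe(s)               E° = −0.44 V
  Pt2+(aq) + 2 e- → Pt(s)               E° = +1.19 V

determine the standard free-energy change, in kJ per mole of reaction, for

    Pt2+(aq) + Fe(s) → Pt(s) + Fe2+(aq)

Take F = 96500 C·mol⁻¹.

−315 kJ/mol

In the reaction as written Pt2+(aq) is reduced, so the Pt²⁺/Pt couple is the cathode and Fe²⁺/Fe is the anode.
E°cell = +1.19 − (−0.44) = +1.63 V; balancing electrons gives n = 2.
ΔG° = −nFE°cell = −(2)(96500)(+1.63) J/mol = −315 kJ/mol.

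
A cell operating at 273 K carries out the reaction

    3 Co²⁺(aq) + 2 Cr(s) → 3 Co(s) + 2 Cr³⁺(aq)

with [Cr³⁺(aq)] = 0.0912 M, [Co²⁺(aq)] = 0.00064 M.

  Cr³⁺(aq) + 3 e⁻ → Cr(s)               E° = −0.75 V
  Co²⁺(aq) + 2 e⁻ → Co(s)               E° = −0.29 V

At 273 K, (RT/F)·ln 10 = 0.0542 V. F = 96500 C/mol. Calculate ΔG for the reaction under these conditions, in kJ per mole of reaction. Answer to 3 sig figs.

−227 kJ/mol

With Co²⁺/Co reduced at the cathode, E°cell = −0.29 − (−0.75) = +0.46 V and n = 6.
Here Q = [Cr³⁺(aq)]^2 / [Co²⁺(aq)]^3 = 3.17×10^7 (log Q = 7.501), giving E = +0.46 − (0.0542/6)·(7.501) = +0.3922 V.
Then ΔG = −nFE = −6 × 96500 × +0.3922 J/mol = −227 kJ/mol.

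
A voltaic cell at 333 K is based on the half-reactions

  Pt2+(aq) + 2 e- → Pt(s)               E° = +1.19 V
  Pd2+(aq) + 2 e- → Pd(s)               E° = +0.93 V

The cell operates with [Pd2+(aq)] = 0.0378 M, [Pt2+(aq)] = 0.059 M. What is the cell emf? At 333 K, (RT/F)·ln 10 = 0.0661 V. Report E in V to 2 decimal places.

Since E°(Pt²⁺/Pt) > E°(Pd²⁺/Pd), Pt²⁺/Pt serves as the cathode.
The standard potential is +1.19 − (+0.93) = +0.26 V and the balanced reaction transfers n = 2 electrons.
The balanced reaction is Pt2+(aq) + Pd(s) → Pt(s) + Pd2+(aq), so Q = [Pd2+(aq)] / [Pt2+(aq)] = 0.641 and log Q = −0.193.
By the Nernst equation, E = +0.26 − (0.0661/2)·(−0.193) = +0.27 V.

+0.27 V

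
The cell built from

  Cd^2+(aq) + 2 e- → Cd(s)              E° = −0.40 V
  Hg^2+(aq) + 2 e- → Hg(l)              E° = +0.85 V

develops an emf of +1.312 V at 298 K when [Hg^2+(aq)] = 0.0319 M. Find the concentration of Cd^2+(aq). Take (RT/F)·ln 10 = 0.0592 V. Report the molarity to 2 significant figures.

0.00026 M

The Hg²⁺/Hg couple has the larger reduction potential, so it is the cathode: E°cell = +0.85 − (−0.40) = +1.25 V and n = 2.
Since E = E° − (0.0592/n)·log Q, log Q = n(E° − E)/0.0592 = −2.095.
The balanced reaction is Hg^2+(aq) + Cd(s) → Hg(l) + Cd^2+(aq), so Q = [Cd^2+(aq)] / [Hg^2+(aq)].
Solving for the unknown gives log [Cd^2+(aq)] = −3.591, so [Cd^2+(aq)] ≈ 0.00026 M.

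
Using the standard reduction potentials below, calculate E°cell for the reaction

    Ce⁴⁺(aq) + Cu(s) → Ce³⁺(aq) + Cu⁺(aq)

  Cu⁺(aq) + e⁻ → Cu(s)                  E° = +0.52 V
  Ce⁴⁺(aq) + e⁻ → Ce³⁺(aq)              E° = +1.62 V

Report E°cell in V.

Ce⁴⁺(aq) gains electrons, so the Ce⁴⁺/Ce³⁺ couple is the cathode; the Cu⁺/Cu couple is the anode.
E°cell = E°(cathode) − E°(anode) = +1.62 − (+0.52) = +1.10 V.

+1.10 V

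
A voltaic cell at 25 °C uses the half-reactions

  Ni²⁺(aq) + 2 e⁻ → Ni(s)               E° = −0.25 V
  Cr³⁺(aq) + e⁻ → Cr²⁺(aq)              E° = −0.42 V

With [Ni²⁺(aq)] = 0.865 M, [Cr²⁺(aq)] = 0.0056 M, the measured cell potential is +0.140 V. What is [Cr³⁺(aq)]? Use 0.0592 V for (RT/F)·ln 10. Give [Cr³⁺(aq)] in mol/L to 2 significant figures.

0.017 M

The Ni²⁺/Ni couple has the larger reduction potential, so it is the cathode: E°cell = −0.25 − (−0.42) = +0.17 V and n = 2.
From the Nernst equation, log Q = n(E° − E)/0.0592 = 2·(+0.17 − (+0.140))/0.0592 = 1.014.
Balancing electrons gives Ni²⁺(aq) + 2 Cr²⁺(aq) → Ni(s) + 2 Cr³⁺(aq); thus Q = [Cr³⁺(aq)]^2 / ([Ni²⁺(aq)]·[Cr²⁺(aq)]^2).
Isolating [Cr³⁺(aq)] in Q = 10^{1.014} yields log [Cr³⁺(aq)] = −1.776, i.e. 0.017 M.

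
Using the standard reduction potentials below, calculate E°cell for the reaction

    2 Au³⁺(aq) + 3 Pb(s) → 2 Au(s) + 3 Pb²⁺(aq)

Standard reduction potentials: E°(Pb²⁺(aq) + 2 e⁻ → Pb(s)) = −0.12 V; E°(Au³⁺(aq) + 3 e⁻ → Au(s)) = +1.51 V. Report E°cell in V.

In the reaction as written, Au³⁺(aq) is reduced (cathode) and Pb²⁺(aq) is produced by oxidation at the anode.
E°cell = E°(cathode) − E°(anode) = +1.51 − (−0.12) = +1.63 V.

+1.63 V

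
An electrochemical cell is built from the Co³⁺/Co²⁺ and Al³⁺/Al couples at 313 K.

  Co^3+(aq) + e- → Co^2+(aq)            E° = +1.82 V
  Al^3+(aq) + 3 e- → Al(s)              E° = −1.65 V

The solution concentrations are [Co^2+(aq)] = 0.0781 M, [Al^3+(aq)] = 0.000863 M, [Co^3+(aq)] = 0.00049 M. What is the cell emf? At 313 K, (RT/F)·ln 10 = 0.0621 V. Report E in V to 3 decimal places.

The Co³⁺/Co²⁺ couple has the more positive E°, so it is the cathode; Al³⁺/Al is the anode.
The standard potential is +1.82 − (−1.65) = +3.47 V and the balanced reaction transfers n = 3 electrons.
For the overall reaction 3 Co^3+(aq) + Al(s) → 3 Co^2+(aq) + Al^3+(aq), Q = ([Co^2+(aq)]^3·[Al^3+(aq)]) / [Co^3+(aq)]^3 = 3.49×10^3, giving log Q = 3.543.
E = E° − (0.0621/n)·log Q = +3.47 − (0.0621/3)(3.543) = +3.397 V.

+3.397 V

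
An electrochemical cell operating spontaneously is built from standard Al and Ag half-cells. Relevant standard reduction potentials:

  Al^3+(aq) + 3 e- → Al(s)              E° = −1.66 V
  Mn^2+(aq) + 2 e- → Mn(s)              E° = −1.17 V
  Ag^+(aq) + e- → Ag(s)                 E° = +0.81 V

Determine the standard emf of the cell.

+2.47 V

Of the two couples in this cell, the one with the more positive reduction potential is reduced at the cathode: here that is Ag⁺/Ag (+0.81 V); Al³⁺/Al (−1.66 V) is the anode.
E°cell = E°(cathode) − E°(anode) = +0.81 − (−1.66) = +2.47 V.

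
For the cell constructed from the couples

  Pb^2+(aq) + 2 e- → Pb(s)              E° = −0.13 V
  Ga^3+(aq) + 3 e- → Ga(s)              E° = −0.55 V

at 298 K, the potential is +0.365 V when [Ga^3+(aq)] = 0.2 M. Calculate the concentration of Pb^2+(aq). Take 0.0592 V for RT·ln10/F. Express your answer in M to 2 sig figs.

0.0047 M

With Pb²⁺/Pb at the cathode and Ga³⁺/Ga at the anode, E°cell = −0.13 − (−0.55) = +0.42 V (n = 6).
Since E = E° − (0.0592/n)·log Q, log Q = n(E° − E)/0.0592 = 5.574.
The balanced reaction is 3 Pb^2+(aq) + 2 Ga(s) → 3 Pb(s) + 2 Ga^3+(aq), so Q = [Ga^3+(aq)]^2 / [Pb^2+(aq)]^3.
Isolating [Pb^2+(aq)] in Q = 10^{5.574} yields log [Pb^2+(aq)] = −2.324, i.e. 0.0047 M.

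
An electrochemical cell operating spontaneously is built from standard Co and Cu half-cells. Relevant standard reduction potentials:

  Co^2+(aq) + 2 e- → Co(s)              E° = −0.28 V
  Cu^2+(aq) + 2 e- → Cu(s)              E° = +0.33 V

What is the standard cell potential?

+0.61 V

Of the two couples in this cell, the one with the more positive reduction potential is reduced at the cathode: here that is Cu²⁺/Cu (+0.33 V); Co²⁺/Co (−0.28 V) is the anode.
E°cell = E°(cathode) − E°(anode) = +0.33 − (−0.28) = +0.61 V.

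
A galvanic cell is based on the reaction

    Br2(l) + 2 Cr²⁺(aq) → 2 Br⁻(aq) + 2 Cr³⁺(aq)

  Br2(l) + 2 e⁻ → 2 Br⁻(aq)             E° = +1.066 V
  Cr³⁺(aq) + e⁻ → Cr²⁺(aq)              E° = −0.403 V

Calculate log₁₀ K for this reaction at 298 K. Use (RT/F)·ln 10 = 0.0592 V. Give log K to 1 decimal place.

log K = 49.6

The Br₂/Br⁻ couple is reduced (cathode); E°cell = +1.066 − (−0.403) = +1.469 V with n = 2.
At equilibrium E = 0, so log K = nE°cell / 0.0592 = (2)(+1.469) / 0.0592 = 49.6.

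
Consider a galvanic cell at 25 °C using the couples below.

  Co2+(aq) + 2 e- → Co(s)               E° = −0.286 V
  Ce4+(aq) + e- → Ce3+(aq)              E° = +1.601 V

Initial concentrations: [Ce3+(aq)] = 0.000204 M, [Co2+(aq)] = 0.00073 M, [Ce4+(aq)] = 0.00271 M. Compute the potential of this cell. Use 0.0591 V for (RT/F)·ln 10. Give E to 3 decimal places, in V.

+2.046 V

The Ce⁴⁺/Ce³⁺ couple has the more positive E°, so it is the cathode; Co²⁺/Co is the anode.
E°cell = +1.601 − (−0.286) = +1.887 V, with n = 2 electrons transferred.
For the overall reaction 2 Ce4+(aq) + Co(s) → 2 Ce3+(aq) + Co2+(aq), Q = ([Ce3+(aq)]^2·[Co2+(aq)]) / [Ce4+(aq)]^2 = 4.14×10^−6, giving log Q = −5.383.
E = E° − (0.0591/n)·log Q = +1.887 − (0.0591/2)(−5.383) = +2.046 V.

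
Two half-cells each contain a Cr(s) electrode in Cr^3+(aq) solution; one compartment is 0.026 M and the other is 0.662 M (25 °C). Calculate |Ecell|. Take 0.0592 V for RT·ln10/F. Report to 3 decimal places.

0.028 V

For a concentration cell E°cell = 0, since both electrodes use the same couple.
The compartment with the higher Cr^3+(aq) concentration (0.662 M) acts as the cathode; ions are reduced there and produced at the dilute (0.026 M) anode.
With n = 3, Ecell = −(0.0592/3)·log([dilute]/[conc]) = −(0.0592/3)·log(0.026/0.662) = +0.028 V.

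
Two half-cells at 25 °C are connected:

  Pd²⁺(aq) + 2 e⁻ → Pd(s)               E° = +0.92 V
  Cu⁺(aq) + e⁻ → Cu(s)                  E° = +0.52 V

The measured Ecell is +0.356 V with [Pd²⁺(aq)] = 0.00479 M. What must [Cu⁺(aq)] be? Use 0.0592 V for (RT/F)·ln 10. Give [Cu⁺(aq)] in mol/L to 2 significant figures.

0.38 M

With Pd²⁺/Pd at the cathode and Cu⁺/Cu at the anode, E°cell = +0.92 − (+0.52) = +0.40 V (n = 2).
Since E = E° − (0.0592/n)·log Q, log Q = n(E° − E)/0.0592 = 1.486.
The balanced reaction is Pd²⁺(aq) + 2 Cu(s) → Pd(s) + 2 Cu⁺(aq), so Q = [Cu⁺(aq)]^2 / [Pd²⁺(aq)].
Isolating [Cu⁺(aq)] in Q = 10^{1.486} yields log [Cu⁺(aq)] = −0.417, i.e. 0.38 M.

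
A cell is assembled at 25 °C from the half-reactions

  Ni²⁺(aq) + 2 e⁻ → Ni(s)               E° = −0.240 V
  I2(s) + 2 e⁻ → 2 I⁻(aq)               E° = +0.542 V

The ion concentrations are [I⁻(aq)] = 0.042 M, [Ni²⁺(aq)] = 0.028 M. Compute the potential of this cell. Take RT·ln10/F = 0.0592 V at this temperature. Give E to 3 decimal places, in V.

Since E°(I₂/I⁻) > E°(Ni²⁺/Ni), I₂/I⁻ serves as the cathode.
The standard potential is +0.542 − (−0.240) = +0.782 V and the balanced reaction transfers n = 2 electrons.
For the overall reaction I2(s) + Ni(s) → 2 I⁻(aq) + Ni²⁺(aq), Q = [I⁻(aq)]^2·[Ni²⁺(aq)] = 4.94×10^−5, giving log Q = −4.306.
By the Nernst equation, E = +0.782 − (0.0592/2)·(−4.306) = +0.909 V.

+0.909 V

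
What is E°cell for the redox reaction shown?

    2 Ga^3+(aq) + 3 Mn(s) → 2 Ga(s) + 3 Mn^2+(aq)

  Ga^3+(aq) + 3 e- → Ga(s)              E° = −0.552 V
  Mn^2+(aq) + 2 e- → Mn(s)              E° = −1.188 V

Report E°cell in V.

In the reaction as written, Ga^3+(aq) is reduced (cathode) and Mn^2+(aq) is produced by oxidation at the anode.
E°cell = E°(cathode) − E°(anode) = −0.552 − (−1.188) = +0.636 V.

+0.636 V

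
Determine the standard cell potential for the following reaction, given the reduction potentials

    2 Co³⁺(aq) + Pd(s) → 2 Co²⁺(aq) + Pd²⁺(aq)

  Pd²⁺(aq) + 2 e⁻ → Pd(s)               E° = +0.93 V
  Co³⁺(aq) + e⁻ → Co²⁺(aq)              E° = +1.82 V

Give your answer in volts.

+0.89 V

Co³⁺(aq) gains electrons, so the Co³⁺/Co²⁺ couple is the cathode; the Pd²⁺/Pd couple is the anode.
E°cell = E°(cathode) − E°(anode) = +1.82 − (+0.93) = +0.89 V.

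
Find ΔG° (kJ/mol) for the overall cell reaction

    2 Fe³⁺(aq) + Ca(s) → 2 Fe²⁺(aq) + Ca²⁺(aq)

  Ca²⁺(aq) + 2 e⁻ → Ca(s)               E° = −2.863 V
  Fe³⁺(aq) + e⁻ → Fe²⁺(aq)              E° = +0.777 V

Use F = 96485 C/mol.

−702 kJ/mol

In the reaction as written Fe³⁺(aq) is reduced, so the Fe³⁺/Fe²⁺ couple is the cathode and Ca²⁺/Ca is the anode.
E°cell = +0.777 − (−2.863) = +3.640 V; balancing electrons gives n = 2.
ΔG° = −nFE°cell = −(2)(96485)(+3.640) J/mol = −702 kJ/mol.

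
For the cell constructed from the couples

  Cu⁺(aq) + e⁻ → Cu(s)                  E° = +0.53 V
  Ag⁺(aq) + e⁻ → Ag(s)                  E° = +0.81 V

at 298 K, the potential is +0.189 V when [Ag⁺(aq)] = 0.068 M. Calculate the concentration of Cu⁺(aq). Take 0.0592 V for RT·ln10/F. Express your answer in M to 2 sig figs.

Ag⁺/Ag is the cathode (higher E°); E°cell = +0.81 − (+0.53) = +0.28 V with n = 1.
Since E = E° − (0.0592/n)·log Q, log Q = n(E° − E)/0.0592 = 1.537.
The balanced reaction is Ag⁺(aq) + Cu(s) → Ag(s) + Cu⁺(aq), so Q = [Cu⁺(aq)] / [Ag⁺(aq)].
Isolating [Cu⁺(aq)] in Q = 10^{1.537} yields log [Cu⁺(aq)] = 0.370, i.e. 2.3 M.

2.3 M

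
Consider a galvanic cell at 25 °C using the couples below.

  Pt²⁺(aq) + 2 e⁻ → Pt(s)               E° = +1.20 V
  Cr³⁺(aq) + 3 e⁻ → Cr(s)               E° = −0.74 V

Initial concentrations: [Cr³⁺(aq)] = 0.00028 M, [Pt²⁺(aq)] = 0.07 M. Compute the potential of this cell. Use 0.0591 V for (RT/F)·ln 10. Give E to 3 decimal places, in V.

The Pt²⁺/Pt couple has the more positive E°, so it is the cathode; Cr³⁺/Cr is the anode.
E°cell = E°cat − E°an = +1.20 − (−0.74) = +1.94 V; n = 6.
The balanced reaction is 3 Pt²⁺(aq) + 2 Cr(s) → 3 Pt(s) + 2 Cr³⁺(aq), so Q = [Cr³⁺(aq)]^2 / [Pt²⁺(aq)]^3 = 0.000229 and log Q = −3.641.
Applying E = E° − (RT ln10/nF)·log Q gives +1.94 − (0.0591/6)(−3.641) = +1.976 V.

+1.976 V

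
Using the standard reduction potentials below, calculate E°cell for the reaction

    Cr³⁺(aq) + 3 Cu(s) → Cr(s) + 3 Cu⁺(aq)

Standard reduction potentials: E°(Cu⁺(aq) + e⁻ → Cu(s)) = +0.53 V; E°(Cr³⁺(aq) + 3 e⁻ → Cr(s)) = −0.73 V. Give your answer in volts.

In the reaction as written, Cr³⁺(aq) is reduced (cathode) and Cu⁺(aq) is produced by oxidation at the anode.
E°cell = E°(cathode) − E°(anode) = −0.73 − (+0.53) = −1.26 V.
The negative E°cell means the reaction is non-spontaneous in the direction written.

−1.26 V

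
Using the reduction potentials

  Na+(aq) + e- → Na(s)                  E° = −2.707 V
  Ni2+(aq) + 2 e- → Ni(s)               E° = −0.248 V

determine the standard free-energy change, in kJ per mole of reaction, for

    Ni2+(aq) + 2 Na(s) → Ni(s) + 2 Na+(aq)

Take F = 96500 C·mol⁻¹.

−475 kJ/mol

In the reaction as written Ni2+(aq) is reduced, so the Ni²⁺/Ni couple is the cathode and Na⁺/Na is the anode.
E°cell = −0.248 − (−2.707) = +2.459 V; balancing electrons gives n = 2.
ΔG° = −nFE°cell = −(2)(96500)(+2.459) J/mol = −475 kJ/mol.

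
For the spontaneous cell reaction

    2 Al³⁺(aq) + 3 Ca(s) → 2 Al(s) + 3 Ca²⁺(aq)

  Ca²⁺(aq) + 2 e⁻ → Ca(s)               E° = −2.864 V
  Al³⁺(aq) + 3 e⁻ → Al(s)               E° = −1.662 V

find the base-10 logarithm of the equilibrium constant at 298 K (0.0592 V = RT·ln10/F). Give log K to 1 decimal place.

log K = 121.8

The Al³⁺/Al couple is reduced (cathode); E°cell = −1.662 − (−2.864) = +1.202 V with n = 6.
At equilibrium E = 0, so log K = nE°cell / 0.0592 = (6)(+1.202) / 0.0592 = 121.8.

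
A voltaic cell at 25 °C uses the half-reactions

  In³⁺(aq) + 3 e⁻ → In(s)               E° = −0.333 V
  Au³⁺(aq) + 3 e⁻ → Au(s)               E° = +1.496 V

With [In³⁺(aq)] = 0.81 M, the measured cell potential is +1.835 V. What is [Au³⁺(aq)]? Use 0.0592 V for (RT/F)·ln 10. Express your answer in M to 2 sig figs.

1.6 M

Au³⁺/Au is the cathode (higher E°); E°cell = +1.496 − (−0.333) = +1.829 V with n = 3.
Rearranging E = E° − (0.0592/n)·log Q gives log Q = 3(+1.829 − (+1.835))/0.0592 = −0.304.
The balanced reaction is Au³⁺(aq) + In(s) → Au(s) + In³⁺(aq), so Q = [In³⁺(aq)] / [Au³⁺(aq)].
Solving for the unknown gives log [Au³⁺(aq)] = 0.212, so [Au³⁺(aq)] ≈ 1.6 M.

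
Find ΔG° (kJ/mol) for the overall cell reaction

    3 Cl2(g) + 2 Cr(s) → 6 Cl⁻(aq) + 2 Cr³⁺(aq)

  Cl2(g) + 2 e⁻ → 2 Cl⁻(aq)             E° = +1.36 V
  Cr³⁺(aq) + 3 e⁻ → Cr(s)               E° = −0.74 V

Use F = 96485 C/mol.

−1216 kJ/mol

In the reaction as written Cl2(g) is reduced, so the Cl₂/Cl⁻ couple is the cathode and Cr³⁺/Cr is the anode.
E°cell = +1.36 − (−0.74) = +2.10 V; balancing electrons gives n = 6.
ΔG° = −nFE°cell = −(6)(96485)(+2.10) J/mol = −1216 kJ/mol.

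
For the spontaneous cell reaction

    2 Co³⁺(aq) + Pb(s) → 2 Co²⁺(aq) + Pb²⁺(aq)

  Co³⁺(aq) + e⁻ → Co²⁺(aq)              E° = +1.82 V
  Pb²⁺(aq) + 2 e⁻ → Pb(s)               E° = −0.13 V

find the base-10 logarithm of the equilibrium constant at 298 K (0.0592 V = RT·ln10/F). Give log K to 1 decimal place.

The Co³⁺/Co²⁺ couple is reduced (cathode); E°cell = +1.82 − (−0.13) = +1.95 V with n = 2.
At equilibrium E = 0, so log K = nE°cell / 0.0592 = (2)(+1.95) / 0.0592 = 65.9.

log K = 65.9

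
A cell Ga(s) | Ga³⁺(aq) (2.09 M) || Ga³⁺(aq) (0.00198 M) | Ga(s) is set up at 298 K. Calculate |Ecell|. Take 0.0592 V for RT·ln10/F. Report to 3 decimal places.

For a concentration cell E°cell = 0, since both electrodes use the same couple.
The compartment with the higher Ga³⁺(aq) concentration (2.09 M) acts as the cathode; ions are reduced there and produced at the dilute (0.00198 M) anode.
With n = 3, Ecell = −(0.0592/3)·log([dilute]/[conc]) = −(0.0592/3)·log(0.00198/2.09) = +0.060 V.

0.060 V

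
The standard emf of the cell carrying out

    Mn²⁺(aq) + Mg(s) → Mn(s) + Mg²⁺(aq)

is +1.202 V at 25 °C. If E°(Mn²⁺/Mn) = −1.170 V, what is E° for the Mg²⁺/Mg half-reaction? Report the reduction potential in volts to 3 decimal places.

In the reaction as written the Mn²⁺/Mn couple is reduced (cathode) and Mg²⁺/Mg is oxidized (anode), so E°cell = E°(Mn²⁺/Mn) − E°(Mg²⁺/Mg).
E°(Mg²⁺/Mg) = E°(cathode) − E°cell = −1.170 − (+1.202) = −2.372 V.

−2.372 V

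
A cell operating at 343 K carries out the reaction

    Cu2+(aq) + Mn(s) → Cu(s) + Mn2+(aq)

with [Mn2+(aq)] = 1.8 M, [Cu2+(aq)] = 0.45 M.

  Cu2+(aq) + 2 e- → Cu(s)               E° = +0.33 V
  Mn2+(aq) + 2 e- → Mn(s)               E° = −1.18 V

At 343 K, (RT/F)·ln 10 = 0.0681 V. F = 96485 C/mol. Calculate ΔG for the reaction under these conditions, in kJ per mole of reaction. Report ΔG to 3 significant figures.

E°cell = +0.33 − (−1.18) = +1.51 V; the balanced reaction transfers n = 2 electrons.
Q = [Mn2+(aq)] / [Cu2+(aq)] = 4, so log Q = 0.602 and E = +1.51 − (0.0681/2)(0.602) = +1.4895 V.
Then ΔG = −nFE = −2 × 96485 × +1.4895 J/mol = −287 kJ/mol.

−287 kJ/mol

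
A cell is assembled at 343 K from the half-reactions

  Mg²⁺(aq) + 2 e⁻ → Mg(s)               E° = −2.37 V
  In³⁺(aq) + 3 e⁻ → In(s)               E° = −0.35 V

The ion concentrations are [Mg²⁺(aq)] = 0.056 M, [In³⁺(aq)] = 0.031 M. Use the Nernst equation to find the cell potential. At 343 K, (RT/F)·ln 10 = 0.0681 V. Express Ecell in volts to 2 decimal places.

Since E°(In³⁺/In) > E°(Mg²⁺/Mg), In³⁺/In serves as the cathode.
The standard potential is −0.35 − (−2.37) = +2.02 V and the balanced reaction transfers n = 6 electrons.
The balanced reaction is 2 In³⁺(aq) + 3 Mg(s) → 2 In(s) + 3 Mg²⁺(aq), so Q = [Mg²⁺(aq)]^3 / [In³⁺(aq)]^2 = 0.183 and log Q = −0.738.
Applying E = E° − (RT ln10/nF)·log Q gives +2.02 − (0.0681/6)(−0.738) = +2.03 V.

+2.03 V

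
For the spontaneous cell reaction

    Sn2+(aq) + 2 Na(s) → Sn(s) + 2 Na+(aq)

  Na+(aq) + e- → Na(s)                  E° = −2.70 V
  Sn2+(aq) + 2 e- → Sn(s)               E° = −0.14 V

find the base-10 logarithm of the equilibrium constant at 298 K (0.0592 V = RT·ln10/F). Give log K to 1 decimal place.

log K = 86.5

The Sn²⁺/Sn couple is reduced (cathode); E°cell = −0.14 − (−2.70) = +2.56 V with n = 2.
At equilibrium E = 0, so log K = nE°cell / 0.0592 = (2)(+2.56) / 0.0592 = 86.5.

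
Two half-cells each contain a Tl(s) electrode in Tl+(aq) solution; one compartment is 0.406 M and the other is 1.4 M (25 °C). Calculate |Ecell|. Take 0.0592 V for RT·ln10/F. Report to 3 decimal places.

0.032 V

For a concentration cell E°cell = 0, since both electrodes use the same couple.
The compartment with the higher Tl+(aq) concentration (1.4 M) acts as the cathode; ions are reduced there and produced at the dilute (0.406 M) anode.
With n = 1, Ecell = −(0.0592/1)·log([dilute]/[conc]) = −(0.0592/1)·log(0.406/1.4) = +0.032 V.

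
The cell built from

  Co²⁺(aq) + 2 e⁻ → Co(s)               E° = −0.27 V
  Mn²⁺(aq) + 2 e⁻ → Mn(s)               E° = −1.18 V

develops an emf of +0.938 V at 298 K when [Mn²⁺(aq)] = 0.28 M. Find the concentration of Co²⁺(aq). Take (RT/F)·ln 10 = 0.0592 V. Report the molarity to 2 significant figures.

2.5 M

With Co²⁺/Co at the cathode and Mn²⁺/Mn at the anode, E°cell = −0.27 − (−1.18) = +0.91 V (n = 2).
From the Nernst equation, log Q = n(E° − E)/0.0592 = 2·(+0.91 − (+0.938))/0.0592 = −0.946.
The balanced reaction is Co²⁺(aq) + Mn(s) → Co(s) + Mn²⁺(aq), so Q = [Mn²⁺(aq)] / [Co²⁺(aq)].
Substituting the known concentrations and solving, log [Co²⁺(aq)] = 0.393 and [Co²⁺(aq)] = 2.5 M.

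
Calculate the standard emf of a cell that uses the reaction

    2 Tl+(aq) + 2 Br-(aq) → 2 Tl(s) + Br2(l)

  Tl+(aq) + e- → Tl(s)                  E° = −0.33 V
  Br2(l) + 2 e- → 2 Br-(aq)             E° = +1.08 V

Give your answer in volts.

Tl+(aq) gains electrons, so the Tl⁺/Tl couple is the cathode; the Br₂/Br⁻ couple is the anode.
E°cell = E°(cathode) − E°(anode) = −0.33 − (+1.08) = −1.41 V.
The negative E°cell means the reaction is non-spontaneous in the direction written.

−1.41 V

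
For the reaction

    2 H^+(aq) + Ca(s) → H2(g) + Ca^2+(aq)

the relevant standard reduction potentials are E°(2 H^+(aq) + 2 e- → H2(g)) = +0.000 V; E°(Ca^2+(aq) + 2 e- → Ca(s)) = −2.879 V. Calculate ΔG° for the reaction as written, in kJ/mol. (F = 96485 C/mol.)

−556 kJ/mol

In the reaction as written H^+(aq) is reduced, so the 2H⁺/H₂ couple is the cathode and Ca²⁺/Ca is the anode.
E°cell = +0.000 − (−2.879) = +2.879 V; balancing electrons gives n = 2.
ΔG° = −nFE°cell = −(2)(96485)(+2.879) J/mol = −556 kJ/mol.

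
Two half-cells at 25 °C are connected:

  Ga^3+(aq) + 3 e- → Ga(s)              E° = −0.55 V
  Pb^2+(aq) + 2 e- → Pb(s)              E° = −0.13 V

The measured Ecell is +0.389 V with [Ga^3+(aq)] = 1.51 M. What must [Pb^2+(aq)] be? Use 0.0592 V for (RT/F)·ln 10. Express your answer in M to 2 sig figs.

The Pb²⁺/Pb couple has the larger reduction potential, so it is the cathode: E°cell = −0.13 − (−0.55) = +0.42 V and n = 6.
Since E = E° − (0.0592/n)·log Q, log Q = n(E° − E)/0.0592 = 3.142.
For 3 Pb^2+(aq) + 2 Ga(s) → 3 Pb(s) + 2 Ga^3+(aq), the reaction quotient is Q = [Ga^3+(aq)]^2 / [Pb^2+(aq)]^3.
Isolating [Pb^2+(aq)] in Q = 10^{3.142} yields log [Pb^2+(aq)] = −0.928, i.e. 0.12 M.

0.12 M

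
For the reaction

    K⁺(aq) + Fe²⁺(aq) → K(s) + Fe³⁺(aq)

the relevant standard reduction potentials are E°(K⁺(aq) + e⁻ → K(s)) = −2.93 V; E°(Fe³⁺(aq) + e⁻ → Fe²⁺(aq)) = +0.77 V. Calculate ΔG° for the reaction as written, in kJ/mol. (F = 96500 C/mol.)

+357 kJ/mol

In the reaction as written K⁺(aq) is reduced, so the K⁺/K couple is the cathode and Fe³⁺/Fe²⁺ is the anode.
E°cell = −2.93 − (+0.77) = −3.70 V; balancing electrons gives n = 1.
ΔG° = −nFE°cell = −(1)(96500)(−3.70) J/mol = +357 kJ/mol.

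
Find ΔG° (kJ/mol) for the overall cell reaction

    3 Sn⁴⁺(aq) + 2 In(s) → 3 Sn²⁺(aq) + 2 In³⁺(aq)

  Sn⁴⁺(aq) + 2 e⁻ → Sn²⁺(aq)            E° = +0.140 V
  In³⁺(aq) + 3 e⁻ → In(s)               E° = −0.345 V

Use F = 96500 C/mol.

In the reaction as written Sn⁴⁺(aq) is reduced, so the Sn⁴⁺/Sn²⁺ couple is the cathode and In³⁺/In is the anode.
E°cell = +0.140 − (−0.345) = +0.485 V; balancing electrons gives n = 6.
ΔG° = −nFE°cell = −(6)(96500)(+0.485) J/mol = −281 kJ/mol.

−281 kJ/mol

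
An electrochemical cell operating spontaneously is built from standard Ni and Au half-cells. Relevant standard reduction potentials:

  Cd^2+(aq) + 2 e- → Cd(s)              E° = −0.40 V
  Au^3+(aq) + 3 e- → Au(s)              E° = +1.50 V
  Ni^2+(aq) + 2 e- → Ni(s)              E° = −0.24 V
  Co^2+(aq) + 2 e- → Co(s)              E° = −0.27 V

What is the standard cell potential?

Of the two couples in this cell, the one with the more positive reduction potential is reduced at the cathode: here that is Au³⁺/Au (+1.50 V); Ni²⁺/Ni (−0.24 V) is the anode.
E°cell = E°(cathode) − E°(anode) = +1.50 − (−0.24) = +1.74 V.

+1.74 V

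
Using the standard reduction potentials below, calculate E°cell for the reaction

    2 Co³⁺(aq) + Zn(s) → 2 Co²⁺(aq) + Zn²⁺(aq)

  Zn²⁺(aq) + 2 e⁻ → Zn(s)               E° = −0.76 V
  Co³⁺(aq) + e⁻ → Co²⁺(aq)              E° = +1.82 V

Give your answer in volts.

+2.58 V

Co³⁺(aq) gains electrons, so the Co³⁺/Co²⁺ couple is the cathode; the Zn²⁺/Zn couple is the anode.
E°cell = E°(cathode) − E°(anode) = +1.82 − (−0.76) = +2.58 V.
The positive value indicates the reaction is spontaneous as written.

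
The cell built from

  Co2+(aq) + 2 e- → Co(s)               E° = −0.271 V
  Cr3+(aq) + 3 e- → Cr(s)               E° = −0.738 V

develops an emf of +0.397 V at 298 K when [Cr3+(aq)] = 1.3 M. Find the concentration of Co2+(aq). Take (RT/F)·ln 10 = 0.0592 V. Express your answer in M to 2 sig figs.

With Co²⁺/Co at the cathode and Cr³⁺/Cr at the anode, E°cell = −0.271 − (−0.738) = +0.467 V (n = 6).
Since E = E° − (0.0592/n)·log Q, log Q = n(E° − E)/0.0592 = 7.095.
Balancing electrons gives 3 Co2+(aq) + 2 Cr(s) → 3 Co(s) + 2 Cr3+(aq); thus Q = [Cr3+(aq)]^2 / [Co2+(aq)]^3.
Isolating [Co2+(aq)] in Q = 10^{7.095} yields log [Co2+(aq)] = −2.289, i.e. 0.0051 M.

0.0051 M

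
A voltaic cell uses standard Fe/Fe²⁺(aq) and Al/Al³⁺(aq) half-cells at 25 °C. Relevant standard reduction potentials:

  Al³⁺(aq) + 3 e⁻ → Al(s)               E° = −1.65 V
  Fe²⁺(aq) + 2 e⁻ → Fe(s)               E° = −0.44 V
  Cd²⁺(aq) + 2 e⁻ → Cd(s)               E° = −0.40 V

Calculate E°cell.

Of the two couples in this cell, the one with the more positive reduction potential is reduced at the cathode: here that is Fe²⁺/Fe (−0.44 V); Al³⁺/Al (−1.65 V) is the anode.
E°cell = E°(cathode) − E°(anode) = −0.44 − (−1.65) = +1.21 V.

+1.21 V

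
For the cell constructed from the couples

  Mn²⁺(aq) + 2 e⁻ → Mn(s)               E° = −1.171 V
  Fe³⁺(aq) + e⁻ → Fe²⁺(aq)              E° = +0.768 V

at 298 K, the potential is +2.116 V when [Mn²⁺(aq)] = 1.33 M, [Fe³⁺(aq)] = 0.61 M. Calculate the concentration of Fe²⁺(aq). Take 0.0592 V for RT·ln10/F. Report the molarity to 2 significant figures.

The Fe³⁺/Fe²⁺ couple has the larger reduction potential, so it is the cathode: E°cell = +0.768 − (−1.171) = +1.939 V and n = 2.
Rearranging E = E° − (0.0592/n)·log Q gives log Q = 2(+1.939 − (+2.116))/0.0592 = −5.980.
For 2 Fe³⁺(aq) + Mn(s) → 2 Fe²⁺(aq) + Mn²⁺(aq), the reaction quotient is Q = ([Fe²⁺(aq)]^2·[Mn²⁺(aq)]) / [Fe³⁺(aq)]^2.
Solving for the unknown gives log [Fe²⁺(aq)] = −3.267, so [Fe²⁺(aq)] ≈ 0.00054 M.

0.00054 M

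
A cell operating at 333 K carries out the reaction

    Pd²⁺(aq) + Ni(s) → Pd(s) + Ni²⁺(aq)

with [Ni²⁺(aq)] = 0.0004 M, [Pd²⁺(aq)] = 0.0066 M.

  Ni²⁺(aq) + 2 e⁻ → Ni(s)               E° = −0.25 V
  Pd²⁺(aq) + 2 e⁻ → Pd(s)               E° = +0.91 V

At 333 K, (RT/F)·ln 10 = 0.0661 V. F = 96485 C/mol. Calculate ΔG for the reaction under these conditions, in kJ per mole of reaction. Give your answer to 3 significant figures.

The standard cell potential is +0.91 − (−0.25) = +1.16 V, with n = 2 electrons in the balanced equation.
Here Q = [Ni²⁺(aq)] / [Pd²⁺(aq)] = 0.0606 (log Q = −1.217), giving E = +1.16 − (0.0661/2)·(−1.217) = +1.2002 V.
Finally ΔG = −nFE = −(2)(96485 C/mol)(+1.2002 V) = −232 kJ/mol.

−232 kJ/mol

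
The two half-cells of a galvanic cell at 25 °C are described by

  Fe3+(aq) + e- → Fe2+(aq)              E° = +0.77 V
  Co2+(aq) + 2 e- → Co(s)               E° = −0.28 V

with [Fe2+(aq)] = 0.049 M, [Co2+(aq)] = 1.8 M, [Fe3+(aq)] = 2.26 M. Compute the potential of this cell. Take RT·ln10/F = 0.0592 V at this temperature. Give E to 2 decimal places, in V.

Fe³⁺/Fe²⁺ is reduced (cathode, E° = +0.77 V) and Co²⁺/Co is oxidized (anode).
The standard potential is +0.77 − (−0.28) = +1.05 V and the balanced reaction transfers n = 2 electrons.
Balancing gives 2 Fe3+(aq) + Co(s) → 2 Fe2+(aq) + Co2+(aq); hence Q = ([Fe2+(aq)]^2·[Co2+(aq)]) / [Fe3+(aq)]^2 = 0.000846 (log Q = −3.073).
Applying E = E° − (RT ln10/nF)·log Q gives +1.05 − (0.0592/2)(−3.073) = +1.14 V.

+1.14 V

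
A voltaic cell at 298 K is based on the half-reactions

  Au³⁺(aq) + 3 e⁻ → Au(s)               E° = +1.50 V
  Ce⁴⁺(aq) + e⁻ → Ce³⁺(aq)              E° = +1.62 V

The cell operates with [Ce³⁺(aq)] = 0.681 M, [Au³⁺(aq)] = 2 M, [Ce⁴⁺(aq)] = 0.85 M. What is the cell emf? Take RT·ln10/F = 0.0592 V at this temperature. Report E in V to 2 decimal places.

The Ce⁴⁺/Ce³⁺ couple has the more positive E°, so it is the cathode; Au³⁺/Au is the anode.
E°cell = E°cat − E°an = +1.62 − (+1.50) = +0.12 V; n = 3.
The balanced reaction is 3 Ce⁴⁺(aq) + Au(s) → 3 Ce³⁺(aq) + Au³⁺(aq), so Q = ([Ce³⁺(aq)]^3·[Au³⁺(aq)]) / [Ce⁴⁺(aq)]^3 = 1.03 and log Q = 0.012.
E = E° − (0.0592/n)·log Q = +0.12 − (0.0592/3)(0.012) = +0.12 V.

+0.12 V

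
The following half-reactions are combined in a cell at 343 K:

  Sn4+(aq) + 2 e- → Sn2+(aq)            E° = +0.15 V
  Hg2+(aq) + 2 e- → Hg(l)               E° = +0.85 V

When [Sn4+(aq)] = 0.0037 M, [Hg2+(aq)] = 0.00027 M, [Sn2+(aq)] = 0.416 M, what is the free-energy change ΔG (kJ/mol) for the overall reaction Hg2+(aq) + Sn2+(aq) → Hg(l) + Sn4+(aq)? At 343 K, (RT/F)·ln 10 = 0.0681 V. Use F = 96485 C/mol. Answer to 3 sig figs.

−125 kJ/mol

E°cell = +0.85 − (+0.15) = +0.70 V; the balanced reaction transfers n = 2 electrons.
The reaction quotient is [Sn4+(aq)] / ([Hg2+(aq)]·[Sn2+(aq)]) = 32.9; by Nernst, E = +0.70 − (0.0681/2)(1.518) = +0.6483 V.
ΔG = −nFE = −(2)(96485)(+0.6483) J/mol = −125 kJ/mol.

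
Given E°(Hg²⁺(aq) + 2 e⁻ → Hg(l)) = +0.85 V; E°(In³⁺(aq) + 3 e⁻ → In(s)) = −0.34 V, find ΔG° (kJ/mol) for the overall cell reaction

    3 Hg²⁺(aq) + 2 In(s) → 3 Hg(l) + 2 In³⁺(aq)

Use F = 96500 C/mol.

−689 kJ/mol

In the reaction as written Hg²⁺(aq) is reduced, so the Hg²⁺/Hg couple is the cathode and In³⁺/In is the anode.
E°cell = +0.85 − (−0.34) = +1.19 V; balancing electrons gives n = 6.
ΔG° = −nFE°cell = −(6)(96500)(+1.19) J/mol = −689 kJ/mol.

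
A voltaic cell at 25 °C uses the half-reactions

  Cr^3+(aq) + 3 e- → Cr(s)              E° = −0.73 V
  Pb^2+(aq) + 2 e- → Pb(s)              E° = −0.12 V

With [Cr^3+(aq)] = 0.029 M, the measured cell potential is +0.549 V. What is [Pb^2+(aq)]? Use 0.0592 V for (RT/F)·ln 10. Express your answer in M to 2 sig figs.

0.00082 M

Pb²⁺/Pb is the cathode (higher E°); E°cell = −0.12 − (−0.73) = +0.61 V with n = 6.
Since E = E° − (0.0592/n)·log Q, log Q = n(E° − E)/0.0592 = 6.182.
The balanced reaction is 3 Pb^2+(aq) + 2 Cr(s) → 3 Pb(s) + 2 Cr^3+(aq), so Q = [Cr^3+(aq)]^2 / [Pb^2+(aq)]^3.
Isolating [Pb^2+(aq)] in Q = 10^{6.182} yields log [Pb^2+(aq)] = −3.086, i.e. 0.00082 M.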